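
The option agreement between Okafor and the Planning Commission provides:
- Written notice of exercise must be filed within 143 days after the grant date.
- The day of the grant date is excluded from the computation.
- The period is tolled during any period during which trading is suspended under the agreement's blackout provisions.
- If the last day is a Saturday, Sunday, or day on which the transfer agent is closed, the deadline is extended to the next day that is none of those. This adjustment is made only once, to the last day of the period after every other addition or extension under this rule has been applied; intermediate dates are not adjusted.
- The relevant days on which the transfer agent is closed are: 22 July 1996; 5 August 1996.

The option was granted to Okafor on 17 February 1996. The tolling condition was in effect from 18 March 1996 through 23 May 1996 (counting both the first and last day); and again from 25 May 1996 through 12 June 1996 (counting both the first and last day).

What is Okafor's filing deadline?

October 3, 1996

143 days after 17 February 1996 is July 9, 1996.
From March 18, 1996 through May 23, 1996 inclusive is 67 days; tolling adds 67 days: July 9, 1996 + 67 days = September 14, 1996.
From May 25, 1996 through June 12, 1996 inclusive is 19 days; tolling adds 19 days: September 14, 1996 + 19 days = October 3, 1996.
October 3, 1996 is a Thursday and not a day on which the transfer agent is closed, so no extension applies.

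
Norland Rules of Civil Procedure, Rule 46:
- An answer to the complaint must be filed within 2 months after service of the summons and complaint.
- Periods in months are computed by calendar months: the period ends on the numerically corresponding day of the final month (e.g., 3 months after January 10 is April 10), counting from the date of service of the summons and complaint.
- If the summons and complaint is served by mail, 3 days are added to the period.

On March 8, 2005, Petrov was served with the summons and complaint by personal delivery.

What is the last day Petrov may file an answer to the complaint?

2 months after March 8, 2005 is May 8, 2005.
Service was not by mail, so no mail extension applies.

May 8, 2005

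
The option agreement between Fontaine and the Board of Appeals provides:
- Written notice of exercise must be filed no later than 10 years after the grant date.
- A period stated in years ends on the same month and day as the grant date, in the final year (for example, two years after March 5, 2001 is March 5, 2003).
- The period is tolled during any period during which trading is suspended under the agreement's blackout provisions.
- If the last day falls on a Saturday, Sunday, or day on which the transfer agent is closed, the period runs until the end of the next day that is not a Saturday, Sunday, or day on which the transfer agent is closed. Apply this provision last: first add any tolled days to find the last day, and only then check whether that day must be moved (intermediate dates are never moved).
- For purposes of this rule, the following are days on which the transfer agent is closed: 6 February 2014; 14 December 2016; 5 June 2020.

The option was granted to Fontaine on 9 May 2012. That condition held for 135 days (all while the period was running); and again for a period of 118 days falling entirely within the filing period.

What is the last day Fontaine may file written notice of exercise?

10 years after 9 May 2012 is May 9, 2022.
Tolling adds 135 days: May 9, 2022 + 135 days = September 21, 2022.
Tolling adds 118 days: September 21, 2022 + 118 days = January 17, 2023.
January 17, 2023 is a Tuesday and not a day on which the transfer agent is closed, so no extension applies.

January 17, 2023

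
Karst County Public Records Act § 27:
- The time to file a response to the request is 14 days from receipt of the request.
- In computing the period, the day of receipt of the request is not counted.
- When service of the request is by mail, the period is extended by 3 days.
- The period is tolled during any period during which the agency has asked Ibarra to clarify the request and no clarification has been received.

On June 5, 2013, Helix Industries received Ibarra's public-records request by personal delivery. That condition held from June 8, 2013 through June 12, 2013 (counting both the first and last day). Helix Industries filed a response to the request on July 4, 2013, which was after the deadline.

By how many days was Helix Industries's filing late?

14 days after June 5, 2013 is June 19, 2013.
Service was not by mail, so no mail extension applies.
From June 8, 2013 through June 12, 2013 inclusive is 5 days; tolling adds 5 days: June 19, 2013 + 5 days = June 24, 2013.
The deadline is June 24, 2013; from June 24, 2013 to July 4, 2013 is 10 days.

10 days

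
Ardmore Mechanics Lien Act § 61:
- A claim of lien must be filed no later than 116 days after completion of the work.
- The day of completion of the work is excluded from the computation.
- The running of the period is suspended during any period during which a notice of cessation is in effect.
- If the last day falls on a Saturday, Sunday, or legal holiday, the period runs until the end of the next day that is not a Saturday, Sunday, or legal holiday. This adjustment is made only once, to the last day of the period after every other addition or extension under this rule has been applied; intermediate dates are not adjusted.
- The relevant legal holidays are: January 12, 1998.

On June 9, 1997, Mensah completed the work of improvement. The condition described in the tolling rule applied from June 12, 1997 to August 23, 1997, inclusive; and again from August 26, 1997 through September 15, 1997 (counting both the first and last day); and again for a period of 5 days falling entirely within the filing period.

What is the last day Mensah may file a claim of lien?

January 13, 1998

116 days after June 9, 1997 is October 3, 1997.
From June 12, 1997 through August 23, 1997 inclusive is 73 days; tolling adds 73 days: October 3, 1997 + 73 days = December 15, 1997.
From August 26, 1997 through September 15, 1997 inclusive is 21 days; tolling adds 21 days: December 15, 1997 + 21 days = January 5, 1998.
Tolling adds 5 days: January 5, 1998 + 5 days = January 10, 1998.
January 10, 1998 is Saturday; January 11, 1998 is Sunday; January 12, 1998 is a listed holiday. The next qualifying day is January 13, 1998.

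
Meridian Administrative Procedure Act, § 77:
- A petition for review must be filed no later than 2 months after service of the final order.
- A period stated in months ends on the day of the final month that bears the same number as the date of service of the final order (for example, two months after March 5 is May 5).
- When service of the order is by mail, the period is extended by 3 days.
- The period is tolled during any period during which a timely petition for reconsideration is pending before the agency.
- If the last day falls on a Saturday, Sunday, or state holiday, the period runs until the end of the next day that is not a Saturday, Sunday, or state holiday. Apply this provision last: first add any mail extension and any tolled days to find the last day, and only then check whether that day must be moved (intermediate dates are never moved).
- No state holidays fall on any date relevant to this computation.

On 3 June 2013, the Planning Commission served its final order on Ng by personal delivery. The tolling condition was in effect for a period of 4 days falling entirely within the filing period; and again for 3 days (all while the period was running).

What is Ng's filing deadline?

2 months after 3 June 2013 is August 3, 2013.
Service was not by mail, so no mail extension applies.
Tolling adds 4 days: August 3, 2013 + 4 days = August 7, 2013.
Tolling adds 3 days: August 7, 2013 + 3 days = August 10, 2013.
August 10, 2013 is Saturday; August 11, 2013 is Sunday. The next qualifying day is August 12, 2013.

August 12, 2013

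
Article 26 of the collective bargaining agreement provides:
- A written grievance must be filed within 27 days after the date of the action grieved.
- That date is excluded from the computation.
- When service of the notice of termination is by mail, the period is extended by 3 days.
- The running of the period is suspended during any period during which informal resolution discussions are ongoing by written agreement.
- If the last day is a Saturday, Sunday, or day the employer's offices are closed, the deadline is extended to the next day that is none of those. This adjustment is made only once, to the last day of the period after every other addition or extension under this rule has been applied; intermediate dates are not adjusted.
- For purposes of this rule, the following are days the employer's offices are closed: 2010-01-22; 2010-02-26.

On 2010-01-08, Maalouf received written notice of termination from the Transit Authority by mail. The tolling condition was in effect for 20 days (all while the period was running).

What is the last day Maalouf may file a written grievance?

March 1, 2010

27 days after 2010-01-08 is February 4, 2010.
Service was by mail, adding 3 days: February 4, 2010 + 3 days = February 7, 2010.
Tolling adds 20 days: February 7, 2010 + 20 days = February 27, 2010.
February 27, 2010 is Saturday; February 28, 2010 is Sunday. The next qualifying day is March 1, 2010.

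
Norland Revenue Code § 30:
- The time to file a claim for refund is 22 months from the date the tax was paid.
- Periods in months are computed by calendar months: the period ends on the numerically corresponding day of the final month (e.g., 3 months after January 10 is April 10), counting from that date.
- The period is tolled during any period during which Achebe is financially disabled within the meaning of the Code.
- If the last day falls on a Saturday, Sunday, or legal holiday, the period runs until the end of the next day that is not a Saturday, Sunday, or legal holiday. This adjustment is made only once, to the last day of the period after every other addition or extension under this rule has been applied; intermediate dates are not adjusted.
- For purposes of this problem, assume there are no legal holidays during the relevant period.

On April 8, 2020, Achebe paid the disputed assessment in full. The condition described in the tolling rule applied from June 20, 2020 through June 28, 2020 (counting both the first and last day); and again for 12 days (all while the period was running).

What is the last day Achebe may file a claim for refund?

March 1, 2022

22 months after April 8, 2020 is February 8, 2022.
From June 20, 2020 through June 28, 2020 inclusive is 9 days; tolling adds 9 days: February 8, 2022 + 9 days = February 17, 2022.
Tolling adds 12 days: February 17, 2022 + 12 days = March 1, 2022.
March 1, 2022 is a Tuesday and not a legal holiday, so no extension applies.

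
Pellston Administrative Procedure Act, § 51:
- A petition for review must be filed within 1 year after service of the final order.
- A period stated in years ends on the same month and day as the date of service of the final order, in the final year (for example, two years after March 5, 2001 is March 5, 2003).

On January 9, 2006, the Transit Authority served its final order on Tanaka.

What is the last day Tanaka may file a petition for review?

1 year after January 9, 2006 is January 9, 2007.

January 9, 2007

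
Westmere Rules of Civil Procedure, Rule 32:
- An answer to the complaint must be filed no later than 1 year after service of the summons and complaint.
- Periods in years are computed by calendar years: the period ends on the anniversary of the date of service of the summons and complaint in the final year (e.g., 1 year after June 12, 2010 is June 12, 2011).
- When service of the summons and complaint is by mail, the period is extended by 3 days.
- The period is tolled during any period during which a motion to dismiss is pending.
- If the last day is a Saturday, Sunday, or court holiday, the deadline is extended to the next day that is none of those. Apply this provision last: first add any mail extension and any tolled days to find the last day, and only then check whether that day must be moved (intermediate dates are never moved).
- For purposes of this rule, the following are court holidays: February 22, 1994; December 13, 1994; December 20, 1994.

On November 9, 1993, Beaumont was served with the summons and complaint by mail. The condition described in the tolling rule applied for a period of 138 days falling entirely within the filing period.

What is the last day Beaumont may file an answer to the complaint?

1 year after November 9, 1993 is November 9, 1994.
Service was by mail, adding 3 days: November 9, 1994 + 3 days = November 12, 1994.
Tolling adds 138 days: November 12, 1994 + 138 days = March 30, 1995.
March 30, 1995 is a Thursday and not a court holiday, so no extension applies.

March 30, 1995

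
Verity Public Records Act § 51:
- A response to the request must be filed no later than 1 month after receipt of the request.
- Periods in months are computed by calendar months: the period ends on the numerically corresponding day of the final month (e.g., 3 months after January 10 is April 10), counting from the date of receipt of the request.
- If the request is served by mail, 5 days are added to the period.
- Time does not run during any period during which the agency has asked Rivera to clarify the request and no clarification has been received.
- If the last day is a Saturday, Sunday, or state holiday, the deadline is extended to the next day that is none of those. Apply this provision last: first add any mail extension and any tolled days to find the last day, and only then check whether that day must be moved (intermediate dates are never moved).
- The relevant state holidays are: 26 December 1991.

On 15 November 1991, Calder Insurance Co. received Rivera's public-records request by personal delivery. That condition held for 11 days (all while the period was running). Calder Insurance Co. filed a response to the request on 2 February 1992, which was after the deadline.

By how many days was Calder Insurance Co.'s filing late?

1 month after 15 November 1991 is December 15, 1991.
Service was not by mail, so no mail extension applies.
Tolling adds 11 days: December 15, 1991 + 11 days = December 26, 1991.
December 26, 1991 is a listed holiday. The next qualifying day is December 27, 1991.
The deadline is December 27, 1991; from December 27, 1991 to February 2, 1992 is 37 days.

37 days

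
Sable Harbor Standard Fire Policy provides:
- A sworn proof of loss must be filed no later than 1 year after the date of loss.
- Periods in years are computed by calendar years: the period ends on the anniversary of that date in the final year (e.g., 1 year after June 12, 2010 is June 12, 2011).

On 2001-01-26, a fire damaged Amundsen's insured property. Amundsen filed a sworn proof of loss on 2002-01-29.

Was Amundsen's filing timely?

1 year after 2001-01-26 is January 26, 2002.
The deadline is January 26, 2002; the filing on January 29, 2002 is after that date.

No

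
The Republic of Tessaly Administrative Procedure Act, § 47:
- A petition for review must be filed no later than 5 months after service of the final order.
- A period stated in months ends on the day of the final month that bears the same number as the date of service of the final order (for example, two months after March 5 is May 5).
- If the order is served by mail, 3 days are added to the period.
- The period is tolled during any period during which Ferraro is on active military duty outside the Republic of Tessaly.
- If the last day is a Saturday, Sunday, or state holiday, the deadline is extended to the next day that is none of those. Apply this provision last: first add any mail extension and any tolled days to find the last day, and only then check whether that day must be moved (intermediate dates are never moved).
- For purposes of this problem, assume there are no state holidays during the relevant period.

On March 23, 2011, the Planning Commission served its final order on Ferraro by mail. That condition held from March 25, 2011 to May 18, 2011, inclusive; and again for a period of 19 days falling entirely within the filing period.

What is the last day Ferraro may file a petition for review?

5 months after March 23, 2011 is August 23, 2011.
Service was by mail, adding 3 days: August 23, 2011 + 3 days = August 26, 2011.
From March 25, 2011 through May 18, 2011 inclusive is 55 days; tolling adds 55 days: August 26, 2011 + 55 days = October 20, 2011.
Tolling adds 19 days: October 20, 2011 + 19 days = November 8, 2011.
November 8, 2011 is a Tuesday and not a state holiday, so no extension applies.

November 8, 2011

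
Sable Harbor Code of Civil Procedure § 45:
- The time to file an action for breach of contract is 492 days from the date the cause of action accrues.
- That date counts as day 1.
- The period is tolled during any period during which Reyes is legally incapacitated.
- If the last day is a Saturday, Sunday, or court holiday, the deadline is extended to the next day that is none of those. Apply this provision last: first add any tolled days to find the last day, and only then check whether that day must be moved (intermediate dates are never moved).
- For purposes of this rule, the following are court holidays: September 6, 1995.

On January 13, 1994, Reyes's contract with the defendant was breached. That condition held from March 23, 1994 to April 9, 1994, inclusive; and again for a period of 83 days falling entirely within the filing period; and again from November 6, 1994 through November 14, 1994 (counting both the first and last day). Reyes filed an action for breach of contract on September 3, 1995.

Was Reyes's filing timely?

Counting January 13, 1994 as day 1, day 492 is May 19, 1995.
From March 23, 1994 through April 9, 1994 inclusive is 18 days; tolling adds 18 days: May 19, 1995 + 18 days = June 6, 1995.
Tolling adds 83 days: June 6, 1995 + 83 days = August 28, 1995.
From November 6, 1994 through November 14, 1994 inclusive is 9 days; tolling adds 9 days: August 28, 1995 + 9 days = September 6, 1995.
September 6, 1995 is a listed holiday. The next qualifying day is September 7, 1995.
The deadline is September 7, 1995; the filing on September 3, 1995 is on or before that date.

Yes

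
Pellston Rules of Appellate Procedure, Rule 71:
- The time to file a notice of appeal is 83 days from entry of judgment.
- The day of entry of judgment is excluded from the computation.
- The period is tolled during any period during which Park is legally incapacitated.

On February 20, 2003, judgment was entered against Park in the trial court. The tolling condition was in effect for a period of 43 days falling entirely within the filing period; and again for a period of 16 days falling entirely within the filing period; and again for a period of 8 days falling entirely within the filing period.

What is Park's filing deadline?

July 20, 2003

83 days after February 20, 2003 is May 14, 2003.
Tolling adds 43 days: May 14, 2003 + 43 days = June 26, 2003.
Tolling adds 16 days: June 26, 2003 + 16 days = July 12, 2003.
Tolling adds 8 days: July 12, 2003 + 8 days = July 20, 2003.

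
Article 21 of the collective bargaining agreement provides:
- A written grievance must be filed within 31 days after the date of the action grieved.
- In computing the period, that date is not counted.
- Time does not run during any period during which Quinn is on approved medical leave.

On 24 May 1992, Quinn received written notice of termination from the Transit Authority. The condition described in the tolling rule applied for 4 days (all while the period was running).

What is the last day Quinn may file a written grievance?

31 days after 24 May 1992 is June 24, 1992.
Tolling adds 4 days: June 24, 1992 + 4 days = June 28, 1992.

June 28, 1992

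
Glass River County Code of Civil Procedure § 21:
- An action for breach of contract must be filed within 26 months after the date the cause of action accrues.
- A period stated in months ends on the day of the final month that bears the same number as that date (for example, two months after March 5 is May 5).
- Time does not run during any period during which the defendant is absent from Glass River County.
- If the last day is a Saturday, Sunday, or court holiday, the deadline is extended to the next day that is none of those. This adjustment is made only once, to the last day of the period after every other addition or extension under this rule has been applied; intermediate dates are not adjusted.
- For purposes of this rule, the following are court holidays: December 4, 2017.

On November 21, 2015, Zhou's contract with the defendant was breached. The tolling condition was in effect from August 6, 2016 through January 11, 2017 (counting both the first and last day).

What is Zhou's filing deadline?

26 months after November 21, 2015 is January 21, 2018.
From August 6, 2016 through January 11, 2017 inclusive is 159 days; tolling adds 159 days: January 21, 2018 + 159 days = June 29, 2018.
June 29, 2018 is a Friday and not a court holiday, so no extension applies.

June 29, 2018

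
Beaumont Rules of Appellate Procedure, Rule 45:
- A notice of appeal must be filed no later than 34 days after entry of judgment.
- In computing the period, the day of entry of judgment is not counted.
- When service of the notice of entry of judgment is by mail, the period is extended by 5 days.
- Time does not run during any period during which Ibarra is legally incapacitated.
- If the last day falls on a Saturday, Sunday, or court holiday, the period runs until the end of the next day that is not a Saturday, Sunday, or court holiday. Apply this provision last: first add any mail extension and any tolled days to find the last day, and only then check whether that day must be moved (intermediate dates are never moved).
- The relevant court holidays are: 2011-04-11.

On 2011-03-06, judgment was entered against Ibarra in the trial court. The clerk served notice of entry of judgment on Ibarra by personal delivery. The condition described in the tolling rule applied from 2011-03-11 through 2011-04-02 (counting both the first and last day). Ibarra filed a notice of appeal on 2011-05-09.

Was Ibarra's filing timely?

34 days after 2011-03-06 is April 9, 2011.
Service was not by mail, so no mail extension applies.
From March 11, 2011 through April 2, 2011 inclusive is 23 days; tolling adds 23 days: April 9, 2011 + 23 days = May 2, 2011.
May 2, 2011 is a Monday and not a court holiday, so no extension applies.
The deadline is May 2, 2011; the filing on May 9, 2011 is after that date.

No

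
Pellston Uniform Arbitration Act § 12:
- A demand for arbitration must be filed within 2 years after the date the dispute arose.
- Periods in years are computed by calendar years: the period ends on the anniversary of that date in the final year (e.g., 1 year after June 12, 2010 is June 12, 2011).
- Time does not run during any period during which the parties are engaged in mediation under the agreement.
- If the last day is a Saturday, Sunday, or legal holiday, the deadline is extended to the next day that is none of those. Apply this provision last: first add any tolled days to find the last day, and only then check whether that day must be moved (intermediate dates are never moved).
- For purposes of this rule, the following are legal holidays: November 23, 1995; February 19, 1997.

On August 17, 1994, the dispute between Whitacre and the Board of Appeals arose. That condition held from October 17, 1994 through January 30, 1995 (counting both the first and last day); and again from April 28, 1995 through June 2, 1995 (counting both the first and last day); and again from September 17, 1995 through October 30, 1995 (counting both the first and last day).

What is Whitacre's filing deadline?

2 years after August 17, 1994 is August 17, 1996.
From October 17, 1994 through January 30, 1995 inclusive is 106 days; tolling adds 106 days: August 17, 1996 + 106 days = December 1, 1996.
From April 28, 1995 through June 2, 1995 inclusive is 36 days; tolling adds 36 days: December 1, 1996 + 36 days = January 6, 1997.
From September 17, 1995 through October 30, 1995 inclusive is 44 days; tolling adds 44 days: January 6, 1997 + 44 days = February 19, 1997.
February 19, 1997 is a listed holiday. The next qualifying day is February 20, 1997.

February 20, 1997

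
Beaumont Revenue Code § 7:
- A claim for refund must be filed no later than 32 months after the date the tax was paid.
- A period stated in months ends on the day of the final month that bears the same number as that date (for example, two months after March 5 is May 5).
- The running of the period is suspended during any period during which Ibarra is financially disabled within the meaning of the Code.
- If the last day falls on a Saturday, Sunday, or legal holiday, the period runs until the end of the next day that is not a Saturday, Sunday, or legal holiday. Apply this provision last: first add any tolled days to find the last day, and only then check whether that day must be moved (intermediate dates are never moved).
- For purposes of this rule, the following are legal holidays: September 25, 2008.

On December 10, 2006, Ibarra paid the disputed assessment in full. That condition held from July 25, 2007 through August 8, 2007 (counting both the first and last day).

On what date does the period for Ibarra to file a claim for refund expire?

32 months after December 10, 2006 is August 10, 2009.
From July 25, 2007 through August 8, 2007 inclusive is 15 days; tolling adds 15 days: August 10, 2009 + 15 days = August 25, 2009.
August 25, 2009 is a Tuesday and not a legal holiday, so no extension applies.

August 25, 2009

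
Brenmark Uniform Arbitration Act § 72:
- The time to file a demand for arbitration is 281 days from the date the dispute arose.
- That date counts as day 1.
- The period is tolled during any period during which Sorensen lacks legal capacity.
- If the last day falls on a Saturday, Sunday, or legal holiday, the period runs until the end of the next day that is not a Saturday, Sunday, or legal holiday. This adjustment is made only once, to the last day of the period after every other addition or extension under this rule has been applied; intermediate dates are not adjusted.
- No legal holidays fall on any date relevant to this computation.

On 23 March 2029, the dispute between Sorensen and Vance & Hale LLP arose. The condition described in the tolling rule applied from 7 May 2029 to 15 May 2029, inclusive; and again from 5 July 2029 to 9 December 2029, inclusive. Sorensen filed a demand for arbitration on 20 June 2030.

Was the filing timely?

No

Counting 23 March 2029 as day 1, day 281 is December 28, 2029.
From May 7, 2029 through May 15, 2029 inclusive is 9 days; tolling adds 9 days: December 28, 2029 + 9 days = January 6, 2030.
From July 5, 2029 through December 9, 2029 inclusive is 158 days; tolling adds 158 days: January 6, 2030 + 158 days = June 13, 2030.
June 13, 2030 is a Thursday and not a legal holiday, so no extension applies.
The deadline is June 13, 2030; the filing on June 20, 2030 is after that date.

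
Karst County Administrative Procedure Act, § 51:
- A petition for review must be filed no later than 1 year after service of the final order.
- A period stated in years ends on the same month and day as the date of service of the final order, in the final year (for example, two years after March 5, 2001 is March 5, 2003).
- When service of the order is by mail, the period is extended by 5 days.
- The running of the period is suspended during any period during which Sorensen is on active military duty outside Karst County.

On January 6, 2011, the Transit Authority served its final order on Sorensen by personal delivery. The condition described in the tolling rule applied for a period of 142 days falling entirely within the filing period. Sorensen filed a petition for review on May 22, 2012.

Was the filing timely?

1 year after January 6, 2011 is January 6, 2012.
Service was not by mail, so no mail extension applies.
Tolling adds 142 days: January 6, 2012 + 142 days = May 27, 2012.
The deadline is May 27, 2012; the filing on May 22, 2012 is on or before that date.

Yes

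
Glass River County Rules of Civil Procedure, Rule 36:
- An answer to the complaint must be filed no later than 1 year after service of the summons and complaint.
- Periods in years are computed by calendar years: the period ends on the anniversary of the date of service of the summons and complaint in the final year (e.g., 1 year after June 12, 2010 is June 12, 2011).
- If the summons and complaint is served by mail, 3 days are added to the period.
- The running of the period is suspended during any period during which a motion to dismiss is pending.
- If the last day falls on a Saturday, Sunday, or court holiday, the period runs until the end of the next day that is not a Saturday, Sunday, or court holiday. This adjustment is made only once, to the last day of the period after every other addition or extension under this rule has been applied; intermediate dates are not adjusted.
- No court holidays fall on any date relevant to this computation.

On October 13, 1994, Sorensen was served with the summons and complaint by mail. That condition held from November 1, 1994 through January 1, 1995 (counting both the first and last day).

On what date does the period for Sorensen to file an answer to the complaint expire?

1 year after October 13, 1994 is October 13, 1995.
Service was by mail, adding 3 days: October 13, 1995 + 3 days = October 16, 1995.
From November 1, 1994 through January 1, 1995 inclusive is 62 days; tolling adds 62 days: October 16, 1995 + 62 days = December 17, 1995.
December 17, 1995 is Sunday. The next qualifying day is December 18, 1995.

December 18, 1995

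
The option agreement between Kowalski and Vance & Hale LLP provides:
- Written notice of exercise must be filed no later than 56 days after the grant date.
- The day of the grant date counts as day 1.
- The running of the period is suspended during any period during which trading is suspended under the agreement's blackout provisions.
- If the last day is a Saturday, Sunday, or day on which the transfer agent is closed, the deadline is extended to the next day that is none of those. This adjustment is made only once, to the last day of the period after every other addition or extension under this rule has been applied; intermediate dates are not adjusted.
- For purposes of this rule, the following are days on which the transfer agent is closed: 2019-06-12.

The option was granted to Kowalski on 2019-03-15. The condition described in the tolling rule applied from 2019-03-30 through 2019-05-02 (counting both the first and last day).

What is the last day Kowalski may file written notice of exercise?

June 13, 2019

Counting 2019-03-15 as day 1, day 56 is May 9, 2019.
From March 30, 2019 through May 2, 2019 inclusive is 34 days; tolling adds 34 days: May 9, 2019 + 34 days = June 12, 2019.
June 12, 2019 is a listed holiday. The next qualifying day is June 13, 2019.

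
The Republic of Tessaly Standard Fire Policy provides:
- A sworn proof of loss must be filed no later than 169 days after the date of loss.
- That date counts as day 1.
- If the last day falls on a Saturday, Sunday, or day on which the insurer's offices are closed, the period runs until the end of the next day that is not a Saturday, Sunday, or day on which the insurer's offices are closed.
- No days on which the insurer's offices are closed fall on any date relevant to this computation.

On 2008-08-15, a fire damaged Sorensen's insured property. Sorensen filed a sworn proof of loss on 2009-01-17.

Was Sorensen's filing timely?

Yes

Counting 2008-08-15 as day 1, day 169 is January 30, 2009.
January 30, 2009 is a Friday and not a day on which the insurer's offices are closed, so no extension applies.
The deadline is January 30, 2009; the filing on January 17, 2009 is on or before that date.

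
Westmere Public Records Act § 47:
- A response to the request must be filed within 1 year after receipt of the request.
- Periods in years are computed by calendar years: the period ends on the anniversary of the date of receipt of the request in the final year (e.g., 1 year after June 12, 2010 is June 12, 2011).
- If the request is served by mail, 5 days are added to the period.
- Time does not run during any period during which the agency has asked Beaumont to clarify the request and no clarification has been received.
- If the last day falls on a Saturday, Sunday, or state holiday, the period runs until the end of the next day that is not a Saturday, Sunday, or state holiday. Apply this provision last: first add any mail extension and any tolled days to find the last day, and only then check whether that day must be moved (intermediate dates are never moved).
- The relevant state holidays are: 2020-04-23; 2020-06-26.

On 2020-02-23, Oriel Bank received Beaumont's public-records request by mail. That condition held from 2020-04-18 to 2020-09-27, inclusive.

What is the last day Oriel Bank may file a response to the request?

1 year after 2020-02-23 is February 23, 2021.
Service was by mail, adding 5 days: February 23, 2021 + 5 days = February 28, 2021.
From April 18, 2020 through September 27, 2020 inclusive is 163 days; tolling adds 163 days: February 28, 2021 + 163 days = August 10, 2021.
August 10, 2021 is a Tuesday and not a state holiday, so no extension applies.

August 10, 2021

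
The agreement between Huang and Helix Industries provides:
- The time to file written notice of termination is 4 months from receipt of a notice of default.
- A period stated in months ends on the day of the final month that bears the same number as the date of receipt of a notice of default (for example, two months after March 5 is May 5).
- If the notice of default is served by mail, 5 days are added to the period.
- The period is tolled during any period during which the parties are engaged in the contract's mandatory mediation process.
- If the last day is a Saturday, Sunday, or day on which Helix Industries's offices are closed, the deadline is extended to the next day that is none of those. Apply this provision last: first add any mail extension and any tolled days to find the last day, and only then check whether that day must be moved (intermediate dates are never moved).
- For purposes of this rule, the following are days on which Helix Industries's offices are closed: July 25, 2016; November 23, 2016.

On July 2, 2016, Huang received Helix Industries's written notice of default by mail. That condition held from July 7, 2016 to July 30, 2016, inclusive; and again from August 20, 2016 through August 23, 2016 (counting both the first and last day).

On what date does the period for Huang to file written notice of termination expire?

December 5, 2016

4 months after July 2, 2016 is November 2, 2016.
Service was by mail, adding 5 days: November 2, 2016 + 5 days = November 7, 2016.
From July 7, 2016 through July 30, 2016 inclusive is 24 days; tolling adds 24 days: November 7, 2016 + 24 days = December 1, 2016.
From August 20, 2016 through August 23, 2016 inclusive is 4 days; tolling adds 4 days: December 1, 2016 + 4 days = December 5, 2016.
December 5, 2016 is a Monday and not a day on which Helix Industries's offices are closed, so no extension applies.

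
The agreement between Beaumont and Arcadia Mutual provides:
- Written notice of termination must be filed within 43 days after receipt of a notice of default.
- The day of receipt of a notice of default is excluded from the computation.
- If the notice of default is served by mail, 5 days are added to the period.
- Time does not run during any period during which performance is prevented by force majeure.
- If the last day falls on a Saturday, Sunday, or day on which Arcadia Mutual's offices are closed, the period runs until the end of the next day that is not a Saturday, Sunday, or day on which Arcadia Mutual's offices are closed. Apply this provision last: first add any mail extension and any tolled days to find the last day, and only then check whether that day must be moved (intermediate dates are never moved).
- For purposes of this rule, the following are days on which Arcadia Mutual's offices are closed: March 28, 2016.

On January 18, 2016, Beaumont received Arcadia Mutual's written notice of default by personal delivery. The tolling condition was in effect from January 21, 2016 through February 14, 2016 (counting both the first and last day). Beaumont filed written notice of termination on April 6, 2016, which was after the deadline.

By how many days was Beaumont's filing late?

8 days

43 days after January 18, 2016 is March 1, 2016.
Service was not by mail, so no mail extension applies.
From January 21, 2016 through February 14, 2016 inclusive is 25 days; tolling adds 25 days: March 1, 2016 + 25 days = March 26, 2016.
March 26, 2016 is Saturday; March 27, 2016 is Sunday; March 28, 2016 is a listed holiday. The next qualifying day is March 29, 2016.
The deadline is March 29, 2016; from March 29, 2016 to April 6, 2016 is 8 days.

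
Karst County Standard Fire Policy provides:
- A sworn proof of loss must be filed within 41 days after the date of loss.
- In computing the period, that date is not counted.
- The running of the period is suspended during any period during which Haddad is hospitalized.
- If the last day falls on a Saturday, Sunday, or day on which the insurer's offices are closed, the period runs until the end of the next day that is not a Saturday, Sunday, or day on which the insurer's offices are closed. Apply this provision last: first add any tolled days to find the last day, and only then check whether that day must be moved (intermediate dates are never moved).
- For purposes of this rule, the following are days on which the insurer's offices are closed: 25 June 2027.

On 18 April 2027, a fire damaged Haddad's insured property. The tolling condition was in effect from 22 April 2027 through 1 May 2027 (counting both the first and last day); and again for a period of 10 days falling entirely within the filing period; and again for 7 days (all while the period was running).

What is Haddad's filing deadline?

41 days after 18 April 2027 is May 29, 2027.
From April 22, 2027 through May 1, 2027 inclusive is 10 days; tolling adds 10 days: May 29, 2027 + 10 days = June 8, 2027.
Tolling adds 10 days: June 8, 2027 + 10 days = June 18, 2027.
Tolling adds 7 days: June 18, 2027 + 7 days = June 25, 2027.
June 25, 2027 is a listed holiday; June 26, 2027 is Saturday; June 27, 2027 is Sunday. The next qualifying day is June 28, 2027.

June 28, 2027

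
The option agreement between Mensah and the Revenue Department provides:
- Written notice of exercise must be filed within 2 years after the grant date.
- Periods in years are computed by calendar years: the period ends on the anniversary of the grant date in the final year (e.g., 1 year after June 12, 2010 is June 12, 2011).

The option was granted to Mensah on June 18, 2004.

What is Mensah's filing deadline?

June 18, 2006

2 years after June 18, 2004 is June 18, 2006.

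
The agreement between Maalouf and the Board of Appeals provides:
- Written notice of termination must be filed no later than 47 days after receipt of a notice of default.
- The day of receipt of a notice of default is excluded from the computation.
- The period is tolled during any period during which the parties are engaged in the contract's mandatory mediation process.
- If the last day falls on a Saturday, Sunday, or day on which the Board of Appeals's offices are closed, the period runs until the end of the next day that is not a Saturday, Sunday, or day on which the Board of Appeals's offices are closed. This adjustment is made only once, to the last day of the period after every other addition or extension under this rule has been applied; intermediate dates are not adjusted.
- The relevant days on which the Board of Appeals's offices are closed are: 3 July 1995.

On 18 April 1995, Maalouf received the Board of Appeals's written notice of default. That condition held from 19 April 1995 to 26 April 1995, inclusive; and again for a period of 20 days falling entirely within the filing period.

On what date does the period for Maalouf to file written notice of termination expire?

47 days after 18 April 1995 is June 4, 1995.
From April 19, 1995 through April 26, 1995 inclusive is 8 days; tolling adds 8 days: June 4, 1995 + 8 days = June 12, 1995.
Tolling adds 20 days: June 12, 1995 + 20 days = July 2, 1995.
July 2, 1995 is Sunday; July 3, 1995 is a listed holiday. The next qualifying day is July 4, 1995.

July 4, 1995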